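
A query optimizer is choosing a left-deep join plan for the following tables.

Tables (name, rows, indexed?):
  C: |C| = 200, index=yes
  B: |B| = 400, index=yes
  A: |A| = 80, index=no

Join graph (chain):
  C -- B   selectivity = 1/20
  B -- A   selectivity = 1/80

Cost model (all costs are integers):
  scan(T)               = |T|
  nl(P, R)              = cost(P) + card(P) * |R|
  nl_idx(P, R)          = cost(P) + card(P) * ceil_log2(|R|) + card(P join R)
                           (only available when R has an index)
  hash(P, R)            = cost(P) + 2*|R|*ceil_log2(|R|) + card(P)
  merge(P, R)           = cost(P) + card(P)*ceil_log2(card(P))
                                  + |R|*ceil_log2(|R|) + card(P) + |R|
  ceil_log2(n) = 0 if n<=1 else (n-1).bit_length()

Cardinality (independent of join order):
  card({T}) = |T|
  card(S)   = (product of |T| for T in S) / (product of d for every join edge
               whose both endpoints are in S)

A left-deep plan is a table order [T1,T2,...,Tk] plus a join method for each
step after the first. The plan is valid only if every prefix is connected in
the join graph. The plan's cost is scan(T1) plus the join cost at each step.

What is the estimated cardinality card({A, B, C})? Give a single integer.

Tables in S: A(80), B(400), C(200)
Edges inside S: C-B(d=20), B-A(d=80)
numerator = 80 * 400 * 200 = 6400000
denominator = 20 * 80 = 1600
card(S) = 6400000 / 1600 = 4000

4000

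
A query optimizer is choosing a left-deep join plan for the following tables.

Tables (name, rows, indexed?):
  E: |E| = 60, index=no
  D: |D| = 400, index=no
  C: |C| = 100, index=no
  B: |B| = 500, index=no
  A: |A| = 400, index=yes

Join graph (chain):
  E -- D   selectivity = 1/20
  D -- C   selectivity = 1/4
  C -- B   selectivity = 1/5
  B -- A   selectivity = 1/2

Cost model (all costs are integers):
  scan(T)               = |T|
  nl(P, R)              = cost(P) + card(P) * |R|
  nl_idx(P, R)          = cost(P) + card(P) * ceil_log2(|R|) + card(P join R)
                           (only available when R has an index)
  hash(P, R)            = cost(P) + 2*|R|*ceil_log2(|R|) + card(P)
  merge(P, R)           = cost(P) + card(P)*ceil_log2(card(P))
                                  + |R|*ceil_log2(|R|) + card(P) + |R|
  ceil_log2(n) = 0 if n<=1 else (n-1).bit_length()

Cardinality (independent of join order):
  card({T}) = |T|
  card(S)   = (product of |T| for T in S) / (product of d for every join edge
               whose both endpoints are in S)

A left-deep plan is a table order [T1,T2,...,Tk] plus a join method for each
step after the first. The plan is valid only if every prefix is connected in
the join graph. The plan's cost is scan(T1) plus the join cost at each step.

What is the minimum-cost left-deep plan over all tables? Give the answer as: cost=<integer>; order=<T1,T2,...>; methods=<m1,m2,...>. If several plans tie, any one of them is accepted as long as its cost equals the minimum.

cost=3050320; order=D,E,C,B,A; methods=hash,hash,hash,hash

Selinger DP (subsets sized 1..n):
  {E}: scan cost=60, card=60
  {D}: scan cost=400, card=400
  {C}: scan cost=100, card=100
  {B}: scan cost=500, card=500
  {A}: scan cost=400, card=400
  {DE}: card=1200; try (E,hash)→1520, (D,merge)→4480, (E,merge)→4820, (D,hash)→7320, (D,nl)→24060, (E,nl)→24400; best=1520 via (E,hash)
  {CD}: card=10000; try (C,hash)→2200, (D,merge)→4900, (C,merge)→5200, (D,hash)→7400, (D,nl)→40100, (C,nl)→40400; best=2200 via (C,hash)
  {BC}: card=10000; try (C,hash)→2400, (B,merge)→5900, (C,merge)→6300, (B,hash)→9200, (B,nl)→50100, (C,nl)→50500; best=2400 via (C,hash)
  {AB}: card=100000; try (A,hash)→8200, (B,merge)→9400, (A,merge)→9500, (B,hash)→9800, (A,nl_idx)→105000, (B,nl)→200400 …(+1); best=8200 via (A,hash)
  {CDE}: card=30000; try (C,hash)→4120, (E,hash)→12920, (C,merge)→16720, (C,nl)→121520, (E,merge)→152620, (E,nl)→602200; best=4120 via (C,hash)
  {BCD}: card=1000000; try (D,hash)→19600, (B,hash)→21200, (D,merge)→156400, (B,merge)→157200, (D,nl)→4002400, (B,nl)→5002200; best=19600 via (D,hash)
  {ABC}: card=2000000; try (A,hash)→19600, (C,hash)→109600, (A,merge)→156400, (C,merge)→1809000, (A,nl_idx)→2092400, (A,nl)→4002400 …(+1); best=19600 via (A,hash)
  {BCDE}: card=3000000; try (B,hash)→43120, (B,merge)→489120, (E,hash)→1020320, (B,nl)→15004120, (E,merge)→21020020, (E,nl)→60019600; best=43120 via (B,hash)
  {ABCD}: card=200000000; try (A,hash)→1026800, (D,hash)→2026800, (A,merge)→21023600, (D,merge)→44023600, (A,nl_idx)→209019600, (A,nl)→400019600 …(+1); best=1026800 via (A,hash)
  {ABCDE}: card=600000000; try (A,hash)→3050320, (A,merge)→69047120, (E,hash)→201027520, (A,nl_idx)→627043120, (A,nl)→1200043120, (E,merge)→5801027220 …(+1); best=3050320 via (A,hash)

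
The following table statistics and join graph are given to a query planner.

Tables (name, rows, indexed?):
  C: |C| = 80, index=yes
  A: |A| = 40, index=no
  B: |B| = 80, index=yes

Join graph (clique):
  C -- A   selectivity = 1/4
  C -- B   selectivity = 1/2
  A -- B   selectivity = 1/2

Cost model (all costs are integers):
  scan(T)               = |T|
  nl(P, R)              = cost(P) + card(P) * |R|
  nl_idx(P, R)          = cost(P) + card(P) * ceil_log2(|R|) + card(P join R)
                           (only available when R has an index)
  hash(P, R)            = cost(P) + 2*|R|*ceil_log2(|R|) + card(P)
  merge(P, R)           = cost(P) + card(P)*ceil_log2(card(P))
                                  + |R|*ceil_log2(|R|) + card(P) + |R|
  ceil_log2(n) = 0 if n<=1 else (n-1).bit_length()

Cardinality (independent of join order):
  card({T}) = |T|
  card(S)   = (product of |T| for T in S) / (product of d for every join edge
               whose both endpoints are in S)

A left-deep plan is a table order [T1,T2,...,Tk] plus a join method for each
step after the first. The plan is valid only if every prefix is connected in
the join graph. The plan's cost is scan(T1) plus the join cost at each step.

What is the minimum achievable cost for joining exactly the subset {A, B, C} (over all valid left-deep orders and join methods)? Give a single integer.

Selinger DP over subsets of {A,B,C}:
  {C}: scan cost=80, card=80
  {A}: scan cost=40, card=40
  {B}: scan cost=80, card=80
  {AC}: card=800; try (A,hash)→640, (C,merge)→960, (A,merge)→1000, (C,nl_idx)→1120, (C,hash)→1200, (C,nl)→3240 …(+1); best=640 via (A,hash)
  {BC}: card=3200; try (C,hash)→1280, (B,hash)→1280, (C,merge)→1360, (B,merge)→1360, (C,nl_idx)→3840, (B,nl_idx)→3840 …(+2); best=1280 via (C,hash)
  {AB}: card=1600; try (A,hash)→640, (B,merge)→960, (A,merge)→1000, (B,hash)→1200, (B,nl_idx)→1920, (B,nl)→3240 …(+1); best=640 via (A,hash)
  {ABC}: card=16000; try (B,hash)→2560, (C,hash)→3360, (A,hash)→4960, (B,merge)→10080, (C,merge)→20480, (B,nl_idx)→22240 …(+5); best=2560 via (B,hash)

2560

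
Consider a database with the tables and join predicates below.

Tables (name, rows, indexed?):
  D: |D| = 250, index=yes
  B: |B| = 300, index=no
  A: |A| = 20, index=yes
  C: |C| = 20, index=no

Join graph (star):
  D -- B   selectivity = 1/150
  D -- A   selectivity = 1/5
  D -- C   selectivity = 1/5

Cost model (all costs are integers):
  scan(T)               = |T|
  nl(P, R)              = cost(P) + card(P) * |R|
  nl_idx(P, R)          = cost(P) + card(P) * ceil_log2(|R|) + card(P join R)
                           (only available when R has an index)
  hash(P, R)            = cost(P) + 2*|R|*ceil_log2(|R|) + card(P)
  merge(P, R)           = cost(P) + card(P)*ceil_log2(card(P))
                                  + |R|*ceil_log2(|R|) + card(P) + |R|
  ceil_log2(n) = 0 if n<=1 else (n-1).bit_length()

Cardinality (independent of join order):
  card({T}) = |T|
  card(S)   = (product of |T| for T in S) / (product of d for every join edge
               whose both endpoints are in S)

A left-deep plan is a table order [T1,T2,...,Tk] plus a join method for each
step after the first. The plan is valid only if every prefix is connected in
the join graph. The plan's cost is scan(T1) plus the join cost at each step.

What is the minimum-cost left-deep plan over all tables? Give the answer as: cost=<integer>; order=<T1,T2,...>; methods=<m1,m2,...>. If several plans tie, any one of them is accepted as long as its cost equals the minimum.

cost=6100; order=B,D,A,C; methods=nl_idx,hash,hash

Selinger DP (subsets sized 1..n):
  {D}: scan cost=250, card=250
  {B}: scan cost=300, card=300
  {A}: scan cost=20, card=20
  {C}: scan cost=20, card=20
  {BD}: card=500; try (D,nl_idx)→3200, (D,hash)→4600, (B,merge)→5500, (D,merge)→5550, (B,hash)→5900, (B,nl)→75250 …(+1); best=3200 via (D,nl_idx)
  {AD}: card=1000; try (A,hash)→700, (D,nl_idx)→1180, (D,merge)→2390, (A,nl_idx)→2500, (A,merge)→2620, (D,hash)→4040 …(+2); best=700 via (A,hash)
  {CD}: card=1000; try (C,hash)→700, (D,nl_idx)→1180, (D,merge)→2390, (C,merge)→2620, (D,hash)→4040, (D,nl)→5020 …(+1); best=700 via (C,hash)
  {ABD}: card=2000; try (A,hash)→3900, (B,hash)→7100, (A,nl_idx)→7700, (A,merge)→8320, (A,nl)→13200, (B,merge)→14700 …(+1); best=3900 via (A,hash)
  {BCD}: card=2000; try (C,hash)→3900, (B,hash)→7100, (C,merge)→8320, (C,nl)→13200, (B,merge)→14700, (B,nl)→300700; best=3900 via (C,hash)
  {ACD}: card=4000; try (C,hash)→1900, (A,hash)→1900, (A,nl_idx)→9700, (C,merge)→11820, (A,merge)→11820, (C,nl)→20700 …(+1); best=1900 via (C,hash)
  {ABCD}: card=8000; try (C,hash)→6100, (A,hash)→6100, (B,hash)→11300, (A,nl_idx)→21900, (C,merge)→28020, (A,merge)→28020 …(+4); best=6100 via (C,hash)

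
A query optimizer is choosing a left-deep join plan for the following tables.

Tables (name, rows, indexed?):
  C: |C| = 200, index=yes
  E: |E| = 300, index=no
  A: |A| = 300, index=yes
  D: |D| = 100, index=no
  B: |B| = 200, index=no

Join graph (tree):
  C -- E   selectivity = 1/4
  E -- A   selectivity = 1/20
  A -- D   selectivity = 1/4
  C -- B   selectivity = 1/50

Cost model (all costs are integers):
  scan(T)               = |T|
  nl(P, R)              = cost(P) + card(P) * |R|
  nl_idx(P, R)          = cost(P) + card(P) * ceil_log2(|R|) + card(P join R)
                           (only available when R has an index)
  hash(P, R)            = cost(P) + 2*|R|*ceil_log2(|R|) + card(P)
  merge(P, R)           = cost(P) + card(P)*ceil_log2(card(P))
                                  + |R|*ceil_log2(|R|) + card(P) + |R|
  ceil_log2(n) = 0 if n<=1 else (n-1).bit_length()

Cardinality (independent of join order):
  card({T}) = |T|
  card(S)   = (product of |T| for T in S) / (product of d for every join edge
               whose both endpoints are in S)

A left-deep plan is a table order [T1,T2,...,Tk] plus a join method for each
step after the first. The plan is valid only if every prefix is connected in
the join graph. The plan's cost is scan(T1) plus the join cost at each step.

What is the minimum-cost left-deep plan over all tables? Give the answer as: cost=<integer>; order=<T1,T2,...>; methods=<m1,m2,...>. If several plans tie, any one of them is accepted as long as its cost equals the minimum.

cost=975600; order=B,C,E,A,D; methods=nl_idx,hash,hash,hash

Selinger DP (subsets sized 1..n):
  {C}: scan cost=200, card=200
  {E}: scan cost=300, card=300
  {A}: scan cost=300, card=300
  {D}: scan cost=100, card=100
  {B}: scan cost=200, card=200
  {CE}: card=15000; try (C,hash)→3800, (E,merge)→5000, (C,merge)→5100, (E,hash)→5800, (C,nl_idx)→17700, (E,nl)→60200 …(+1); best=3800 via (C,hash)
  {BC}: card=800; try (C,nl_idx)→2600, (C,hash)→3600, (B,hash)→3600, (C,merge)→3800, (B,merge)→3800, (C,nl)→40200 …(+1); best=2600 via (C,nl_idx)
  {AE}: card=4500; try (E,hash)→6000, (A,hash)→6000, (E,merge)→6300, (A,merge)→6300, (A,nl_idx)→7500, (E,nl)→90300 …(+1); best=6000 via (E,hash)
  {AD}: card=7500; try (D,hash)→2000, (A,merge)→3900, (D,merge)→4100, (A,hash)→5600, (A,nl_idx)→8500, (A,nl)→30100 …(+1); best=2000 via (D,hash)
  {ACE}: card=225000; try (C,hash)→13700, (A,hash)→24200, (C,merge)→70800, (A,merge)→231800, (C,nl_idx)→267000, (A,nl_idx)→363800 …(+2); best=13700 via (C,hash)
  {BCE}: card=60000; try (E,hash)→8800, (E,merge)→14400, (B,hash)→22000, (B,merge)→230600, (E,nl)→242600, (B,nl)→3003800; best=8800 via (E,hash)
  {ADE}: card=112500; try (D,hash)→11900, (E,hash)→14900, (D,merge)→69800, (E,merge)→110000, (D,nl)→456000, (E,nl)→2252000; best=11900 via (D,hash)
  {ACDE}: card=5625000; try (C,hash)→127600, (D,hash)→240100, (C,merge)→2038700, (D,merge)→4289500, (C,nl_idx)→6536900, (C,nl)→22511900 …(+1); best=127600 via (C,hash)
  {ABCE}: card=900000; try (A,hash)→74200, (B,hash)→241900, (A,merge)→1031800, (A,nl_idx)→1448800, (B,merge)→4290500, (A,nl)→18008800 …(+1); best=74200 via (A,hash)
  {ABCDE}: card=22500000; try (D,hash)→975600, (B,hash)→5755800, (D,merge)→18975000, (D,nl)→90074200, (B,merge)→135129400, (B,nl)→1125127600; best=975600 via (D,hash)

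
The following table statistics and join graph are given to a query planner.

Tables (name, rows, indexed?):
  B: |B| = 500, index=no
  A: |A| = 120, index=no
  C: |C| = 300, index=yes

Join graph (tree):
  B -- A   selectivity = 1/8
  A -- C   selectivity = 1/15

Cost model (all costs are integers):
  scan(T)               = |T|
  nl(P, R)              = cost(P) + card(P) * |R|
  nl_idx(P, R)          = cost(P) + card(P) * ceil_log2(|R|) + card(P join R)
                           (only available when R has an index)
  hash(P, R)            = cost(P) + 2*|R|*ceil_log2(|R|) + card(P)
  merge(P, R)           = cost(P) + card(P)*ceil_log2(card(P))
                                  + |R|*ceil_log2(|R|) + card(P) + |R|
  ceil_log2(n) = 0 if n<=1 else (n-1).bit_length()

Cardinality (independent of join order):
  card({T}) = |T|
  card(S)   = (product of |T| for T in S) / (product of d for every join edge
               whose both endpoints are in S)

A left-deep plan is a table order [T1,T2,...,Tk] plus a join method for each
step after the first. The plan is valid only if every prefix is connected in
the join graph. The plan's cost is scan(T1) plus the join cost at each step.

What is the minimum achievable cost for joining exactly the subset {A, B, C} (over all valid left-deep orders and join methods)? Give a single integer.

13680

Selinger DP over subsets of {A,B,C}:
  {B}: scan cost=500, card=500
  {A}: scan cost=120, card=120
  {C}: scan cost=300, card=300
  {AB}: card=7500; try (A,hash)→2680, (B,merge)→6080, (A,merge)→6460, (B,hash)→9240, (B,nl)→60120, (A,nl)→60500; best=2680 via (A,hash)
  {AC}: card=2400; try (A,hash)→2280, (C,nl_idx)→3600, (C,merge)→4080, (A,merge)→4260, (C,hash)→5640, (C,nl)→36120 …(+1); best=2280 via (A,hash)
  {ABC}: card=150000; try (B,hash)→13680, (C,hash)→15580, (B,merge)→38480, (C,merge)→110680, (C,nl_idx)→220180, (B,nl)→1202280 …(+1); best=13680 via (B,hash)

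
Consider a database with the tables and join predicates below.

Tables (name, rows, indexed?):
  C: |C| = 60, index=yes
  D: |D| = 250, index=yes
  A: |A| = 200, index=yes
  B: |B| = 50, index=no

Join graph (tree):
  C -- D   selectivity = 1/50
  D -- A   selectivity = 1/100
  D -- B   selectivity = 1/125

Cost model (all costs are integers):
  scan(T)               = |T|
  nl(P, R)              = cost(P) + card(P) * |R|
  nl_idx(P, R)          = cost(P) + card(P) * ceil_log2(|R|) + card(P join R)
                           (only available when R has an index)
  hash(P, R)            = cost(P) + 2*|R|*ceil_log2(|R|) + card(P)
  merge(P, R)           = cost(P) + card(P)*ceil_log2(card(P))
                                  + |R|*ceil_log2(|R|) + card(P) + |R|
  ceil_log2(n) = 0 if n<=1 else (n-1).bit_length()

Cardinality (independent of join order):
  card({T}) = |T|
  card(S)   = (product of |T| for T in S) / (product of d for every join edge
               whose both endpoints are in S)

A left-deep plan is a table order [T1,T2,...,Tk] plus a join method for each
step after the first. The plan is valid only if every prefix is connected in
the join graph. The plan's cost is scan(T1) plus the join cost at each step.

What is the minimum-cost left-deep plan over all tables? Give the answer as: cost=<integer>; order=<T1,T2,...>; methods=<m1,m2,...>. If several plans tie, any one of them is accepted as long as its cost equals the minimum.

Selinger DP (subsets sized 1..n):
  {C}: scan cost=60, card=60
  {D}: scan cost=250, card=250
  {A}: scan cost=200, card=200
  {B}: scan cost=50, card=50
  {CD}: card=300; try (D,nl_idx)→840, (C,hash)→1220, (C,nl_idx)→2050, (D,merge)→2730, (C,merge)→2920, (D,hash)→4120 …(+2); best=840 via (D,nl_idx)
  {AD}: card=500; try (D,nl_idx)→2300, (A,nl_idx)→2750, (A,hash)→3700, (D,merge)→4250, (A,merge)→4300, (D,hash)→4400 …(+2); best=2300 via (D,nl_idx)
  {BD}: card=100; try (D,nl_idx)→550, (B,hash)→1100, (D,merge)→2650, (B,merge)→2850, (D,hash)→4100, (D,nl)→12550 …(+1); best=550 via (D,nl_idx)
  {ACD}: card=600; try (C,hash)→3520, (A,nl_idx)→3840, (A,hash)→4340, (A,merge)→5640, (C,nl_idx)→5900, (C,merge)→7720 …(+2); best=3520 via (C,hash)
  {BCD}: card=120; try (C,nl_idx)→1270, (C,hash)→1370, (B,hash)→1740, (C,merge)→1770, (B,merge)→4190, (C,nl)→6550 …(+1); best=1270 via (C,nl_idx)
  {ABD}: card=200; try (A,nl_idx)→1550, (A,merge)→3150, (B,hash)→3400, (A,hash)→3850, (B,merge)→7650, (A,nl)→20550 …(+1); best=1550 via (A,nl_idx)
  {ABCD}: card=240; try (C,hash)→2470, (A,nl_idx)→2470, (C,nl_idx)→2990, (C,merge)→3770, (A,merge)→4030, (A,hash)→4590 …(+5); best=2470 via (C,hash)

cost=2470; order=B,D,A,C; methods=nl_idx,nl_idx,hash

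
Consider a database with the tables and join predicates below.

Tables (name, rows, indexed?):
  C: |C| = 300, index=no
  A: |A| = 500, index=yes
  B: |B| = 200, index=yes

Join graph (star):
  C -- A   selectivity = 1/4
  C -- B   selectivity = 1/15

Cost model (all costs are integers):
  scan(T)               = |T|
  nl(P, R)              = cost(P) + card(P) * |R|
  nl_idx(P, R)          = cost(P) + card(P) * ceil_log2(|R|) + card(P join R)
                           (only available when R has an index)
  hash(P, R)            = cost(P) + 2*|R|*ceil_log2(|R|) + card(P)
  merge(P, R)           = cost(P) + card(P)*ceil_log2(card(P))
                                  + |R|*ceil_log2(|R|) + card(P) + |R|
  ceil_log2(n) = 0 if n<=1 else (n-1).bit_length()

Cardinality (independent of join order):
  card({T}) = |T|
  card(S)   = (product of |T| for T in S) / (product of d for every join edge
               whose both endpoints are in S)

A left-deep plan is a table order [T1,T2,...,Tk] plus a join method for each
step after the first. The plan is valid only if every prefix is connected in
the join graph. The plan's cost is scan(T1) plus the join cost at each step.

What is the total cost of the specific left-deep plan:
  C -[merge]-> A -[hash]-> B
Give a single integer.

step 1: scan C: cost=300, card=300
step 2: join A via merge
    card(P join A) = 300*500/(4) = 37500
    cost = 300 + 300*9 + 500*9 + 300 + 500 = 8300
step 3: join B via hash
    card(P join B) = 37500*200/(15) = 500000
    cost = 8300 + 2*200*8 + 37500 = 49000

49000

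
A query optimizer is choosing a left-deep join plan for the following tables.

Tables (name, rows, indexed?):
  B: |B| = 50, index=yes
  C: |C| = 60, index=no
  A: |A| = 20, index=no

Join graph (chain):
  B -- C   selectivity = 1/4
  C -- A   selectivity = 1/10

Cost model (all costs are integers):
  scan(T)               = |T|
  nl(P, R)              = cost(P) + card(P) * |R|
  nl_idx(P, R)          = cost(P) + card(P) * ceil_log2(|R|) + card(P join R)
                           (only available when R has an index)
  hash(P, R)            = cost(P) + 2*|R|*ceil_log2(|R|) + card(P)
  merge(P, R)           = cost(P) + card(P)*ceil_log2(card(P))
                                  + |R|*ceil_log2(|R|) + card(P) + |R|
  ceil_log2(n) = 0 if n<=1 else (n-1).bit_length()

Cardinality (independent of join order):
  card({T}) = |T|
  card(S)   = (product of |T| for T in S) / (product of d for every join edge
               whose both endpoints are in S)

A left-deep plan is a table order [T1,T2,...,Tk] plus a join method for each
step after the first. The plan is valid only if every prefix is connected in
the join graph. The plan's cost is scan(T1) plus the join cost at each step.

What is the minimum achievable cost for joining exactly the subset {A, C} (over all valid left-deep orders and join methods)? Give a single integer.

Selinger DP over subsets of {A,C}:
  {C}: scan cost=60, card=60
  {A}: scan cost=20, card=20
  {AC}: card=120; try (A,hash)→320, (C,merge)→560, (A,merge)→600, (C,hash)→760, (C,nl)→1220, (A,nl)→1260; best=320 via (A,hash)

320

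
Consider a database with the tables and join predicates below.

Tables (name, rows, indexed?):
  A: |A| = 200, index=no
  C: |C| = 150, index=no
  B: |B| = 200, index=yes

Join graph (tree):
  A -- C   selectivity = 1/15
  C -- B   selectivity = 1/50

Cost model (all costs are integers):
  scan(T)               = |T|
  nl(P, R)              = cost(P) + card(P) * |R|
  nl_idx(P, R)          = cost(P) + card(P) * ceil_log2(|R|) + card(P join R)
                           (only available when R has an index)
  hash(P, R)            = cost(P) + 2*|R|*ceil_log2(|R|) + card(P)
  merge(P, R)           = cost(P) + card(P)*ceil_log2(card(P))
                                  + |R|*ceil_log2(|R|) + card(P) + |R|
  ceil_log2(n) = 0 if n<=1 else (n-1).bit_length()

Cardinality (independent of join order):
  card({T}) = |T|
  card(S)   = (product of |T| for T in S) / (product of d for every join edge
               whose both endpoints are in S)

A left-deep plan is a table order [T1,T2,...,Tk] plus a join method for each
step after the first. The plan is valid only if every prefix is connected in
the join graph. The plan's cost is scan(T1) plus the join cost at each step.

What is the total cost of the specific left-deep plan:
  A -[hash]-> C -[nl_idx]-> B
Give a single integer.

26800

step 1: scan A: cost=200, card=200
step 2: join C via hash
    card(P join C) = 200*150/(15) = 2000
    cost = 200 + 2*150*8 + 200 = 2800
step 3: join B via nl_idx
    card(P join B) = 2000*200/(50) = 8000
    cost = 2800 + 2000*8 + 8000 = 26800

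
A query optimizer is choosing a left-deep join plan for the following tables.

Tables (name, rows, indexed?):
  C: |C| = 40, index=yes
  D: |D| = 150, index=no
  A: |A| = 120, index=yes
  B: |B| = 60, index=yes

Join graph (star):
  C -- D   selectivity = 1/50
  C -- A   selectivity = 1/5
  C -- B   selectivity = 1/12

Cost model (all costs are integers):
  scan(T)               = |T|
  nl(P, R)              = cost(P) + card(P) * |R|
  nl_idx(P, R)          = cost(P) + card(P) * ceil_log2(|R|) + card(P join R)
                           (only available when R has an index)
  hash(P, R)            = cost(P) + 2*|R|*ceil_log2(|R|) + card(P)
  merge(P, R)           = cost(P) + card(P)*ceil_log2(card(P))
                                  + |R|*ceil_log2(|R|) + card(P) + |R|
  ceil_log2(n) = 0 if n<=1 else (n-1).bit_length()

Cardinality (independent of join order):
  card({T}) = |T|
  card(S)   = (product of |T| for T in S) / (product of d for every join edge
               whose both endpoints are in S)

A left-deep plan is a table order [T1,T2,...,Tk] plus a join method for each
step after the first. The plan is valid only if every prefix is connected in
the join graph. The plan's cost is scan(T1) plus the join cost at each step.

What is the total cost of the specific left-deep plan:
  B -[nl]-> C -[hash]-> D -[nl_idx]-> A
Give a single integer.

step 1: scan B: cost=60, card=60
step 2: join C via nl
    card(P join C) = 60*40/(12) = 200
    cost = 60 + 60*40 = 2460
step 3: join D via hash
    card(P join D) = 200*150/(50) = 600
    cost = 2460 + 2*150*8 + 200 = 5060
step 4: join A via nl_idx
    card(P join A) = 600*120/(5) = 14400
    cost = 5060 + 600*7 + 14400 = 23660

23660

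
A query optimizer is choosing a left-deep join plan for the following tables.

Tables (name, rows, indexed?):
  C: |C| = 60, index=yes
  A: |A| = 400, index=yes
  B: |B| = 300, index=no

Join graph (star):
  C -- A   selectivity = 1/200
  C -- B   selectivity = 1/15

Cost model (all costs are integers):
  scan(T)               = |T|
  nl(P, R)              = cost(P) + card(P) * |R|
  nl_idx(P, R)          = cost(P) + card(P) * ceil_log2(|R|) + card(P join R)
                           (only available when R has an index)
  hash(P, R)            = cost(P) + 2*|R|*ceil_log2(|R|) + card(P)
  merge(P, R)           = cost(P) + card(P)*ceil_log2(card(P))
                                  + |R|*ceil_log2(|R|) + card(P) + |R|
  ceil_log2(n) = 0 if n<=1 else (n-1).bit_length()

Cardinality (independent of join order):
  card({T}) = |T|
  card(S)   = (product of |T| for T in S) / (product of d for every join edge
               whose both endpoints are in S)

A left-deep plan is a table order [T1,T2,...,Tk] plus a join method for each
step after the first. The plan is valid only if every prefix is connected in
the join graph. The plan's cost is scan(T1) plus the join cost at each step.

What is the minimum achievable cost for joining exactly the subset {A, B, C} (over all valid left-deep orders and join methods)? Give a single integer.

Selinger DP over subsets of {A,B,C}:
  {C}: scan cost=60, card=60
  {A}: scan cost=400, card=400
  {B}: scan cost=300, card=300
  {AC}: card=120; try (A,nl_idx)→720, (C,hash)→1520, (C,nl_idx)→2920, (A,merge)→4480, (C,merge)→4820, (A,hash)→7320 …(+2); best=720 via (A,nl_idx)
  {BC}: card=1200; try (C,hash)→1320, (C,nl_idx)→3300, (B,merge)→3480, (C,merge)→3720, (B,hash)→5520, (B,nl)→18060 …(+1); best=1320 via (C,hash)
  {ABC}: card=2400; try (B,merge)→4680, (B,hash)→6240, (A,hash)→9720, (A,nl_idx)→14520, (A,merge)→19720, (B,nl)→36720 …(+1); best=4680 via (B,merge)

4680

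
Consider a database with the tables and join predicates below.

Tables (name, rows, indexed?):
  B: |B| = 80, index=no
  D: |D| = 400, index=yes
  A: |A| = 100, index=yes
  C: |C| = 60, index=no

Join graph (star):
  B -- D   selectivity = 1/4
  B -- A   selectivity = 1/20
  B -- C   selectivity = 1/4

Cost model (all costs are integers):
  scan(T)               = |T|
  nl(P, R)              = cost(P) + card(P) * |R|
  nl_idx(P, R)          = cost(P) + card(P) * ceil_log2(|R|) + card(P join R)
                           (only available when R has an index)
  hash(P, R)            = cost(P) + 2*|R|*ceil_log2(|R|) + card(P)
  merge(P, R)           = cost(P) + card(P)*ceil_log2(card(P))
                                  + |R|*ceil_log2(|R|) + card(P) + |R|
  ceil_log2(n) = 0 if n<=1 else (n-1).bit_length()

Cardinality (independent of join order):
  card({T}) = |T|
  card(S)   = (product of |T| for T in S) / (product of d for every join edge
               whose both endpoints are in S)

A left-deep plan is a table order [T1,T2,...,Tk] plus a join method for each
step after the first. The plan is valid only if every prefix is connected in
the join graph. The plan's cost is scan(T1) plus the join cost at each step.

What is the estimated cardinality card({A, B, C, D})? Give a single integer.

600000

Tables in S: A(100), B(80), C(60), D(400)
Edges inside S: B-D(d=4), B-A(d=20), B-C(d=4)
numerator = 100 * 80 * 60 * 400 = 192000000
denominator = 4 * 20 * 4 = 320
card(S) = 192000000 / 320 = 600000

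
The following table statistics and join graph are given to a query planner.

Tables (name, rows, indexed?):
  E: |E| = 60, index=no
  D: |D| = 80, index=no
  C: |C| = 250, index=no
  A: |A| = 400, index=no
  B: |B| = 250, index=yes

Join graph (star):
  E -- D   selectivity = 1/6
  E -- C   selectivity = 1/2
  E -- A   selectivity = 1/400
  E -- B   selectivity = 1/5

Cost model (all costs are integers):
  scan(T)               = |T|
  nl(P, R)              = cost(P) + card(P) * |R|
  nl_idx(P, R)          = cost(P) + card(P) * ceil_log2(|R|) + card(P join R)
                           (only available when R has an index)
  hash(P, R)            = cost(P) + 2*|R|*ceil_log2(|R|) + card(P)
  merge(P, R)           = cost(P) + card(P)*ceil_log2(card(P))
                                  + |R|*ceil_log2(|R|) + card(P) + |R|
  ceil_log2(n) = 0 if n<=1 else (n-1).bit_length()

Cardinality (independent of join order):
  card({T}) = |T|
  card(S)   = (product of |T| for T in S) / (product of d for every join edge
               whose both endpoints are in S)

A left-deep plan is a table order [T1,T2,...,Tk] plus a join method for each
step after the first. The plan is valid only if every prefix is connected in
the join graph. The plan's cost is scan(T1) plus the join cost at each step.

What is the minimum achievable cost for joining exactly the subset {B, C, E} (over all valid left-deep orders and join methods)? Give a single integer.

8220

Selinger DP over subsets of {B,C,E}:
  {E}: scan cost=60, card=60
  {C}: scan cost=250, card=250
  {B}: scan cost=250, card=250
  {CE}: card=7500; try (E,hash)→1220, (C,merge)→2730, (E,merge)→2920, (C,hash)→4120, (C,nl)→15060, (E,nl)→15250; best=1220 via (E,hash)
  {BE}: card=3000; try (E,hash)→1220, (B,merge)→2730, (E,merge)→2920, (B,nl_idx)→3540, (B,hash)→4120, (B,nl)→15060 …(+1); best=1220 via (E,hash)
  {BCE}: card=375000; try (C,hash)→8220, (B,hash)→12720, (C,merge)→42470, (B,merge)→108470, (B,nl_idx)→436220, (C,nl)→751220 …(+1); best=8220 via (C,hash)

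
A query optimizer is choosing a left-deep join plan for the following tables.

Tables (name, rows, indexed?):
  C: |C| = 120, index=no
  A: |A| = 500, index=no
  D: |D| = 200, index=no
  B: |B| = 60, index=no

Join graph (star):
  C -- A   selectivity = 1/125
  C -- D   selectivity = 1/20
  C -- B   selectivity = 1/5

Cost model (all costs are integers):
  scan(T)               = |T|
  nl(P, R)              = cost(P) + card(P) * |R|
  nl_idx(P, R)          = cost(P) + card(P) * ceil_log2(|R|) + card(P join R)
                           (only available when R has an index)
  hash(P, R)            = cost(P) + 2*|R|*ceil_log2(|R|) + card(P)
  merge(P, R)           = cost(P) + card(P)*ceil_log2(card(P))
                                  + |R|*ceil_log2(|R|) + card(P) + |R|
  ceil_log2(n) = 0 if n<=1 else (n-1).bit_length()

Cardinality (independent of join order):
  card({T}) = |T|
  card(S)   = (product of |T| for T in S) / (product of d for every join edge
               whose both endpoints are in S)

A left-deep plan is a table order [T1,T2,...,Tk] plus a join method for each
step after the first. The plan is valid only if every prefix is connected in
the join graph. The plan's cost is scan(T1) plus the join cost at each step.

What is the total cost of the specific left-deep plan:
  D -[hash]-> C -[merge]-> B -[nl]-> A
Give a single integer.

step 1: scan D: cost=200, card=200
step 2: join C via hash
    card(P join C) = 200*120/(20) = 1200
    cost = 200 + 2*120*7 + 200 = 2080
step 3: join B via merge
    card(P join B) = 1200*60/(5) = 14400
    cost = 2080 + 1200*11 + 60*6 + 1200 + 60 = 16900
step 4: join A via nl
    card(P join A) = 14400*500/(125) = 57600
    cost = 16900 + 14400*500 = 7216900

7216900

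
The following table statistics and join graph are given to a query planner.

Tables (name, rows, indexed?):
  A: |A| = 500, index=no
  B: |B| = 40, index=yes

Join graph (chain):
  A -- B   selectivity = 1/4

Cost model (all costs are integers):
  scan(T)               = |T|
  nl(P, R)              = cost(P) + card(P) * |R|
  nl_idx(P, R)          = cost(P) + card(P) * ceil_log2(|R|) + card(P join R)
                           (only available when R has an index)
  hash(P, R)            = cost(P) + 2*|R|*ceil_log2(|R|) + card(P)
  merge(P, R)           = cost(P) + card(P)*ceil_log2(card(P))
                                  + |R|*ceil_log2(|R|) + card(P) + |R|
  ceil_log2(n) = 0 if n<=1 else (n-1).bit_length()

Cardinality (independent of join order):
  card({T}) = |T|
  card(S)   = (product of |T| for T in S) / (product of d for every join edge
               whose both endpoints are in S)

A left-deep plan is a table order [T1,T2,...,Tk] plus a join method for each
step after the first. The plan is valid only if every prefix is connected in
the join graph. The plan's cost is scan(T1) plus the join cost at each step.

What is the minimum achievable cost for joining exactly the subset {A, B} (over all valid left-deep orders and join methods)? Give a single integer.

1480

Selinger DP over subsets of {A,B}:
  {A}: scan cost=500, card=500
  {B}: scan cost=40, card=40
  {AB}: card=5000; try (B,hash)→1480, (A,merge)→5320, (B,merge)→5780, (B,nl_idx)→8500, (A,hash)→9080, (A,nl)→20040 …(+1); best=1480 via (B,hash)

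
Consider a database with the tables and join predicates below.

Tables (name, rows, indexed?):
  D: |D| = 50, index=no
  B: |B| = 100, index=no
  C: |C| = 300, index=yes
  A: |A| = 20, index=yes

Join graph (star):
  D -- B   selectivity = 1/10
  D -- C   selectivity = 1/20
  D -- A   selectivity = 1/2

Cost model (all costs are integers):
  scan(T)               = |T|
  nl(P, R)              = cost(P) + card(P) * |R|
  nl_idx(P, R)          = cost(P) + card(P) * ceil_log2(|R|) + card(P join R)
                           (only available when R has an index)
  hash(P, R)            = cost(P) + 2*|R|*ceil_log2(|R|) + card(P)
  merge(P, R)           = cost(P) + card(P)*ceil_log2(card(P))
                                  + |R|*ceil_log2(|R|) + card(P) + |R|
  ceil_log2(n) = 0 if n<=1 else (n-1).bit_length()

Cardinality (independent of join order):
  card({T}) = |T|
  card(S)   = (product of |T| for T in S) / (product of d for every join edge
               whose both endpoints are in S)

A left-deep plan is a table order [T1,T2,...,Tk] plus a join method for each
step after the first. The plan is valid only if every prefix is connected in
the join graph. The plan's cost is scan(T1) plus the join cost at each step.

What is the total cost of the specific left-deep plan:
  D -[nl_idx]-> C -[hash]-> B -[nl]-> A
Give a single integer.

153400

step 1: scan D: cost=50, card=50
step 2: join C via nl_idx
    card(P join C) = 50*300/(20) = 750
    cost = 50 + 50*9 + 750 = 1250
step 3: join B via hash
    card(P join B) = 750*100/(10) = 7500
    cost = 1250 + 2*100*7 + 750 = 3400
step 4: join A via nl
    card(P join A) = 7500*20/(2) = 75000
    cost = 3400 + 7500*20 = 153400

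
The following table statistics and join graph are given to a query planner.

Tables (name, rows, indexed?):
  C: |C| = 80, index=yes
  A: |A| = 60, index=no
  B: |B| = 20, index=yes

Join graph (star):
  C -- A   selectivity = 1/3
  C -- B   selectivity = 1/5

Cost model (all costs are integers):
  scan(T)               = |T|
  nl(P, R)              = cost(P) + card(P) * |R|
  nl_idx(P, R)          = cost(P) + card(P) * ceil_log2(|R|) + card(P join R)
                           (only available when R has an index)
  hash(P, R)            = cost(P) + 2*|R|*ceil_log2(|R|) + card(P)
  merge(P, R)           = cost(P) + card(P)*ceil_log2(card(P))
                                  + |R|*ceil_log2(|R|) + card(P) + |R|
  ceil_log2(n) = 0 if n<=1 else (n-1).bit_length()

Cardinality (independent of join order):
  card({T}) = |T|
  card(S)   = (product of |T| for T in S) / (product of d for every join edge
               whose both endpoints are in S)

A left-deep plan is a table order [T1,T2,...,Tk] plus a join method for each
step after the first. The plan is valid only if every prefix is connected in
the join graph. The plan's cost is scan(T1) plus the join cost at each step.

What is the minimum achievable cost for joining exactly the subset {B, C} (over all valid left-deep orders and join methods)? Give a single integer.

Selinger DP over subsets of {B,C}:
  {C}: scan cost=80, card=80
  {B}: scan cost=20, card=20
  {BC}: card=320; try (B,hash)→360, (C,nl_idx)→480, (C,merge)→780, (B,nl_idx)→800, (B,merge)→840, (C,hash)→1160 …(+2); best=360 via (B,hash)

360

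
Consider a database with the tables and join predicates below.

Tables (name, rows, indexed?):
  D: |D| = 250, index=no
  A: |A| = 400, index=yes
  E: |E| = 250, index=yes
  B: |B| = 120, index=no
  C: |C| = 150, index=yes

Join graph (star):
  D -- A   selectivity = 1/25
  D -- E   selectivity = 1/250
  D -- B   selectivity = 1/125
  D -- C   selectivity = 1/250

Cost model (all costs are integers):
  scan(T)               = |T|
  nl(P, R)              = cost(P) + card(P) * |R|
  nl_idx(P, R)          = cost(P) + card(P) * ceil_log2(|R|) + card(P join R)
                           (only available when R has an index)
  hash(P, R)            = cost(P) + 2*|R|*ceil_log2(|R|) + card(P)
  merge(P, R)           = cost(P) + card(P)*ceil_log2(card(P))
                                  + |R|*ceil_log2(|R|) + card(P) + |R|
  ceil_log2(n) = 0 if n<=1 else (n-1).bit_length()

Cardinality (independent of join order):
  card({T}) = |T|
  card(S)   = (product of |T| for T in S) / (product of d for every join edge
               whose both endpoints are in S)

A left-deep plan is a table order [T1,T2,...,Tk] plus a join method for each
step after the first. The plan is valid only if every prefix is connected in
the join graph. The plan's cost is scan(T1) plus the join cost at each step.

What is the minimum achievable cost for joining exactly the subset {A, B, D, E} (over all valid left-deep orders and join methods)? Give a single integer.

10340

Selinger DP over subsets of {A,B,D,E}:
  {D}: scan cost=250, card=250
  {A}: scan cost=400, card=400
  {E}: scan cost=250, card=250
  {B}: scan cost=120, card=120
  {AD}: card=4000; try (D,hash)→4800, (A,merge)→6500, (A,nl_idx)→6500, (D,merge)→6650, (A,hash)→7700, (A,nl)→100250 …(+1); best=4800 via (D,hash)
  {DE}: card=250; try (E,nl_idx)→2500, (E,hash)→4500, (D,hash)→4500, (E,merge)→4750, (D,merge)→4750, (E,nl)→62750 …(+1); best=2500 via (E,nl_idx)
  {BD}: card=240; try (B,hash)→2180, (D,merge)→3330, (B,merge)→3460, (D,hash)→4240, (D,nl)→30120, (B,nl)→30250; best=2180 via (B,hash)
  {ADE}: card=4000; try (A,merge)→8750, (A,nl_idx)→8750, (A,hash)→9950, (E,hash)→12800, (E,nl_idx)→40800, (E,merge)→59050 …(+2); best=8750 via (A,merge)
  {ABD}: card=3840; try (A,nl_idx)→8180, (A,merge)→8340, (A,hash)→9620, (B,hash)→10480, (B,merge)→57760, (A,nl)→98180 …(+1); best=8180 via (A,nl_idx)
  {BDE}: card=240; try (E,nl_idx)→4340, (B,hash)→4430, (B,merge)→5710, (E,hash)→6420, (E,merge)→6590, (B,nl)→32500 …(+1); best=4340 via (E,nl_idx)
  {ABDE}: card=3840; try (A,nl_idx)→10340, (A,merge)→10500, (A,hash)→11780, (B,hash)→14430, (E,hash)→16020, (E,nl_idx)→42740 …(+5); best=10340 via (A,nl_idx)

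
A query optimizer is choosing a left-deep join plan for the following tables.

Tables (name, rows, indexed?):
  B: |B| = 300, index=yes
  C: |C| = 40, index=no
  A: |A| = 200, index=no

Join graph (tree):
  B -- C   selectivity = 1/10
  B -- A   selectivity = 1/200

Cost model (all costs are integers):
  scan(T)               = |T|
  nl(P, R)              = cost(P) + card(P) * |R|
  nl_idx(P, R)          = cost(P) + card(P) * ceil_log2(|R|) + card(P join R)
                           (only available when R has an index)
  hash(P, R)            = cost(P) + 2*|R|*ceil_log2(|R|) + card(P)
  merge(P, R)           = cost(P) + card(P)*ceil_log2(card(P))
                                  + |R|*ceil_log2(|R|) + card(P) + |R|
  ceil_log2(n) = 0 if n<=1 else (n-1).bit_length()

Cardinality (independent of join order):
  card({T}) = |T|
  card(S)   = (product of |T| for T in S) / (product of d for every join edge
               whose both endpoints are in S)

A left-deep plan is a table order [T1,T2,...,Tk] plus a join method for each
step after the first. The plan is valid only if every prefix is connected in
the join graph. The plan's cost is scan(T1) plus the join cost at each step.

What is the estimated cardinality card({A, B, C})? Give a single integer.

1200

Tables in S: A(200), B(300), C(40)
Edges inside S: B-C(d=10), B-A(d=200)
numerator = 200 * 300 * 40 = 2400000
denominator = 10 * 200 = 2000
card(S) = 2400000 / 2000 = 1200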